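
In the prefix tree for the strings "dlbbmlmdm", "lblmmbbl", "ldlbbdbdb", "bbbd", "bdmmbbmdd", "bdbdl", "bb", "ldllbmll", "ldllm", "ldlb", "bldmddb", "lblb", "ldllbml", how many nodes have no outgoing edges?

10

Leaves are exactly the stored words that no other stored word extends.
Those words: "bbbd", "bdbdl", "bdmmbbmdd", "bldmddb", "dlbbmlmdm", "lblb", "lblmmbbl", "ldlbbdbdb", "ldllbmll", "ldllm"
Leaf count: 10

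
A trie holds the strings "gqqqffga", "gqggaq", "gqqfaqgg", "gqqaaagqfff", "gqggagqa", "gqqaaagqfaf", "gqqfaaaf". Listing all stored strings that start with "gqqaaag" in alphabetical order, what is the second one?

gqqaaagqfff

Words with prefix "gqqaaag", in lexicographic order: "gqqaaagqfaf", "gqqaaagqfff"
The 2nd is gqqaaagqfff.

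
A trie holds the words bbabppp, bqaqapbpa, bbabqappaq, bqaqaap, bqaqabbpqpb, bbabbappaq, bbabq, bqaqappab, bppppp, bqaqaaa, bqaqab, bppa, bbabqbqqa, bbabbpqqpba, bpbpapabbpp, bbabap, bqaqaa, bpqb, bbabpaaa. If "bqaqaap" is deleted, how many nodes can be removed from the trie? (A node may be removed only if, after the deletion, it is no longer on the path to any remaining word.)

After clearing the end-marker at "bqaqaap", prune upward until reaching a node still needed by another word.
The suffix "p" (1 node) is used only by "bqaqaap"; the node for "bqaqaa" still has the child "a", so pruning stops there.
Nodes removed: 1

1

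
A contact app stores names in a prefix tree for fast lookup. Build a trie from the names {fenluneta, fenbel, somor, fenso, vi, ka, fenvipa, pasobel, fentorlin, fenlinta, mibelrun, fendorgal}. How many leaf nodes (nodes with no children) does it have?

12

Leaves are exactly the stored words that no other stored word extends.
Those words: "fenbel", "fendorgal", "fenlinta", "fenluneta", "fenso", "fentorlin", "fenvipa", "ka", "mibelrun", "pasobel", "somor", "vi"
Leaf count: 12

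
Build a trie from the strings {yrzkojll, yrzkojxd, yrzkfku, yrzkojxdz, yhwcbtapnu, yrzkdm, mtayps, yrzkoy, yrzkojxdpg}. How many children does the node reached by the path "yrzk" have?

The children of the "yrzk" node are the distinct next characters among strings starting with "yrzk".
Characters that immediately follow "yrzk" among the stored strings: {d, f, o}.
That node has 3 child edges.

3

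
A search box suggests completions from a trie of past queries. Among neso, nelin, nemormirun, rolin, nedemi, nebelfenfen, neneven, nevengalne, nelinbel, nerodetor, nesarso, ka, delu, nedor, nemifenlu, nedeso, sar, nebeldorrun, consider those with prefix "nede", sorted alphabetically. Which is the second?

nedeso

Words with prefix "nede", in lexicographic order: "nedemi", "nedeso"
Position 2: nedeso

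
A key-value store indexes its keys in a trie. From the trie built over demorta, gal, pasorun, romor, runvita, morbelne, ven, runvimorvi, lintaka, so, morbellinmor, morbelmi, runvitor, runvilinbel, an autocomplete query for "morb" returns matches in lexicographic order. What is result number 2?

Filter for "morb…" and sort: "morbellinmor", "morbelmi", "morbelne"
The 2nd is morbelmi.

morbelmi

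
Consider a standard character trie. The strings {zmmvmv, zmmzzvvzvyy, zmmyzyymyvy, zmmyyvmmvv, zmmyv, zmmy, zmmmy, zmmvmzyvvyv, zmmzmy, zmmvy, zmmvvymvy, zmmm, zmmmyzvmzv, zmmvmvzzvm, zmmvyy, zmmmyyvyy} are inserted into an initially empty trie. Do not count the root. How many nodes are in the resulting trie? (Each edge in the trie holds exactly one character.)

59

Count nodes per top-level branch (shared prefixes stored once):
  'z'-branch (zmmm, zmmmy, zmmmyyvyy, zmmmyzvmzv, zmmvmv, zmmvmvzzvm, zmmvmzyvvyv, zmmvvymvy, zmmvy, zmmvyy, zmmy, zmmyv, zmmyyvmmvv, zmmyzyymyvy, zmmzmy, zmmzzvvzvyy): 59 nodes
Sum: 59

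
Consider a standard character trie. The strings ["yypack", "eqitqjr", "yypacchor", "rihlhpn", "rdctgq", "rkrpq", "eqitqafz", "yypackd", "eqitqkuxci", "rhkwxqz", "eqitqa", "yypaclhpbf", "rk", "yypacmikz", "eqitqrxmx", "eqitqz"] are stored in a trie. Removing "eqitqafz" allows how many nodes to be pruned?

2

Walk "eqitqafz" from the leaf back toward the root, removing each node that no remaining word uses.
The suffix "fz" (2 nodes) is used only by "eqitqafz"; "eqitqa" is itself a stored word, so pruning stops there.
Nodes removed: 2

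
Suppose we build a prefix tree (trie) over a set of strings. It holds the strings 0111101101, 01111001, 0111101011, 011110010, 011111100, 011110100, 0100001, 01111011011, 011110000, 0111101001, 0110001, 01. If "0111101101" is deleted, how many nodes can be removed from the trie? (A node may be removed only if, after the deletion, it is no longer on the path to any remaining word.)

Walk "0111101101" from the leaf back toward the root, removing each node that no remaining word uses.
Every node on "0111101101" is still needed (e.g. by "01111011011"), so nothing is freed.
Nodes removed: 0

0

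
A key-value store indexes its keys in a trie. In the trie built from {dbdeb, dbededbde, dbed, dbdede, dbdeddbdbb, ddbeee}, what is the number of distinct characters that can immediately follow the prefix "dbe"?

Walk "dbe" from the root, arriving at one node.
Characters that immediately follow "dbe" among the stored strings: {d}.
That node has 1 child edge.

1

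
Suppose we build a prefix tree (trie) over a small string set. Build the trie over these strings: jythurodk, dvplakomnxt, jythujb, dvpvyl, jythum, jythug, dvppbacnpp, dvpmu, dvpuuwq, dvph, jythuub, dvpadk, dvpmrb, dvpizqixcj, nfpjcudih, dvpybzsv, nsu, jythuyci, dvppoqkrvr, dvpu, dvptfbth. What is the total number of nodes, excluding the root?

Insert word by word; a character creates a node only if that edge doesn't already exist:
  "jythurodk" → 9 new (j, y, t, h, u, r, o, d, k)
  "dvplakomnxt" → 11 new (d, v, p, l, a, k, o, m, n, x, t)
  "jythujb" → prefix "jythu" already present; 2 new (j, b)
  "dvpvyl" → prefix "dvp" already present; 3 new (v, y, l)
  "jythum" → prefix "jythu" already present; 1 new (m)
  "jythug" → prefix "jythu" already present; 1 new (g)
  "dvppbacnpp" → prefix "dvp" already present; 7 new (p, b, a, c, n, p, p)
  "dvpmu" → prefix "dvp" already present; 2 new (m, u)
  "dvpuuwq" → prefix "dvp" already present; 4 new (u, u, w, q)
  "dvph" → prefix "dvp" already present; 1 new (h)
  "jythuub" → prefix "jythu" already present; 2 new (u, b)
  "dvpadk" → prefix "dvp" already present; 3 new (a, d, k)
  "dvpmrb" → prefix "dvpm" already present; 2 new (r, b)
  "dvpizqixcj" → prefix "dvp" already present; 7 new (i, z, q, i, x, c, j)
  "nfpjcudih" → 9 new (n, f, p, j, c, u, d, i, h)
  "dvpybzsv" → prefix "dvp" already present; 5 new (y, b, z, s, v)
  "nsu" → prefix "n" already present; 2 new (s, u)
  "jythuyci" → prefix "jythu" already present; 3 new (y, c, i)
  "dvppoqkrvr" → prefix "dvpp" already present; 6 new (o, q, k, r, v, r)
  "dvpu" → prefix "dvpu" already present; 0 new (none)
  "dvptfbth" → prefix "dvp" already present; 5 new (t, f, b, t, h)
Total nodes = 9 + 11 + 2 + 3 + 1 + 1 + 7 + 2 + 4 + 1 + 2 + 3 + 2 + 7 + 9 + 5 + 2 + 3 + 6 + 0 + 5 = 85

85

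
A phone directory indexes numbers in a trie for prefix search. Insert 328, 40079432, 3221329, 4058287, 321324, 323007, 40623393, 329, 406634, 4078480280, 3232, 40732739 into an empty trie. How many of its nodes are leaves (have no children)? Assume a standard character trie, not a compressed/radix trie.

12

A leaf is a node with no children — equivalently, the end of a word that is not a proper prefix of any other stored word.
Those words: "321324", "3221329", "323007", "3232", "328", "329", "40079432", "4058287", "40623393", "406634", "40732739", "4078480280"
Leaf count: 12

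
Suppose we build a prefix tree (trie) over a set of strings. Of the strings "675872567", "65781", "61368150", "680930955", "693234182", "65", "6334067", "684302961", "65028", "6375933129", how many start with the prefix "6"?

10

Traverse to the node for "6", then collect every word in that subtree.
Matches: "61368150", "6334067", "6375933129", "65", "65028", "65781", "675872567", "680930955", "684302961", "693234182"
Count: 10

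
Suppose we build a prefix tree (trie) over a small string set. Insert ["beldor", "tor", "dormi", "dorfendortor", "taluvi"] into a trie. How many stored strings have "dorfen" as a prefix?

1

Traverse to the node for "dorfen", then collect every word in that subtree.
Words under "dorfen": dorfendortor
Count: 1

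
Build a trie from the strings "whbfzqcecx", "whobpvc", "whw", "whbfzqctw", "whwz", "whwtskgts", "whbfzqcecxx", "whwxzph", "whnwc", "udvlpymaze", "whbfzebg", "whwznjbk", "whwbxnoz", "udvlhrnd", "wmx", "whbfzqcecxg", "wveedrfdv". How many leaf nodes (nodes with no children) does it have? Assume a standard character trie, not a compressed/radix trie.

14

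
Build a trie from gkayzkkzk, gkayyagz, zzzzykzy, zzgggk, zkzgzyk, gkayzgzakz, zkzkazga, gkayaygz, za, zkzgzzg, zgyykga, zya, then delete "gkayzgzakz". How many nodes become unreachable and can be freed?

5

Walk "gkayzgzakz" from the leaf back toward the root, removing each node that no remaining word uses.
The suffix "gzakz" (5 nodes) is used only by "gkayzgzakz"; the node for "gkayz" still has the child "k", so pruning stops there.
Nodes removed: 5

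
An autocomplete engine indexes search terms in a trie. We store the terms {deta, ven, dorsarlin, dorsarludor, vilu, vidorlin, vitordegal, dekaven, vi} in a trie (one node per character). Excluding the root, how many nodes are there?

Count nodes per top-level branch (shared prefixes stored once):
  'd'-branch (dekaven, deta, dorsarlin, dorsarludor): 21 nodes
  'v'-branch (ven, vi, vidorlin, vilu, vitordegal): 20 nodes
Sum: 41

41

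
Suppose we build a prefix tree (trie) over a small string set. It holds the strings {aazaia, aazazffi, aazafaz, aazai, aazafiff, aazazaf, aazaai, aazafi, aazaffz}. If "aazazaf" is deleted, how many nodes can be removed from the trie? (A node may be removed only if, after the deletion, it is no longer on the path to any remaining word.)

2

After clearing the end-marker at "aazazaf", prune upward until reaching a node still needed by another word.
The suffix "af" (2 nodes) is used only by "aazazaf"; the node for "aazaz" still has the child "f", so pruning stops there.
Nodes removed: 2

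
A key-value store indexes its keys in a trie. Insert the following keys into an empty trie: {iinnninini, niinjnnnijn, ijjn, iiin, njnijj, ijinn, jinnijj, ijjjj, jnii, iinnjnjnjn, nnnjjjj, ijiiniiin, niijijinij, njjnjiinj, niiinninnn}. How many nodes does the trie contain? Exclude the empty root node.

For each word, the new-node count is its length minus the longest prefix already in the trie:
  "iinnninini" → 10 new (i, i, n, n, n, i, n, i, n, i)
  "niinjnnnijn" → 11 new (n, i, i, n, j, n, n, n, i, j, n)
  "ijjn" → prefix "i" already present; 3 new (j, j, n)
  "iiin" → prefix "ii" already present; 2 new (i, n)
  "njnijj" → prefix "n" already present; 5 new (j, n, i, j, j)
  "ijinn" → prefix "ij" already present; 3 new (i, n, n)
  "jinnijj" → 7 new (j, i, n, n, i, j, j)
  "ijjjj" → prefix "ijj" already present; 2 new (j, j)
  "jnii" → prefix "j" already present; 3 new (n, i, i)
  "iinnjnjnjn" → prefix "iinn" already present; 6 new (j, n, j, n, j, n)
  "nnnjjjj" → prefix "n" already present; 6 new (n, n, j, j, j, j)
  "ijiiniiin" → prefix "iji" already present; 6 new (i, n, i, i, i, n)
  "niijijinij" → prefix "nii" already present; 7 new (j, i, j, i, n, i, j)
  "njjnjiinj" → prefix "nj" already present; 7 new (j, n, j, i, i, n, j)
  "niiinninnn" → prefix "nii" already present; 7 new (i, n, n, i, n, n, n)
Total nodes = 10 + 11 + 3 + 2 + 5 + 3 + 7 + 2 + 3 + 6 + 6 + 6 + 7 + 7 + 7 = 85

85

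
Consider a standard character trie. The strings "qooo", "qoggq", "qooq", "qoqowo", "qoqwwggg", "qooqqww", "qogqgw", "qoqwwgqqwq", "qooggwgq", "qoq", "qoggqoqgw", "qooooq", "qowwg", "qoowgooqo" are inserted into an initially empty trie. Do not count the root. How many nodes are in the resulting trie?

47

Trace insertions, counting only characters that open a new branch:
  "qooo" → 4 new (q, o, o, o)
  "qoggq" → prefix "qo" already present; 3 new (g, g, q)
  "qooq" → prefix "qoo" already present; 1 new (q)
  "qoqowo" → prefix "qo" already present; 4 new (q, o, w, o)
  "qoqwwggg" → prefix "qoq" already present; 5 new (w, w, g, g, g)
  "qooqqww" → prefix "qooq" already present; 3 new (q, w, w)
  "qogqgw" → prefix "qog" already present; 3 new (q, g, w)
  "qoqwwgqqwq" → prefix "qoqwwg" already present; 4 new (q, q, w, q)
  "qooggwgq" → prefix "qoo" already present; 5 new (g, g, w, g, q)
  "qoq" → prefix "qoq" already present; 0 new (none)
  "qoggqoqgw" → prefix "qoggq" already present; 4 new (o, q, g, w)
  "qooooq" → prefix "qooo" already present; 2 new (o, q)
  "qowwg" → prefix "qo" already present; 3 new (w, w, g)
  "qoowgooqo" → prefix "qoo" already present; 6 new (w, g, o, o, q, o)
Total nodes = 4 + 3 + 1 + 4 + 5 + 3 + 3 + 4 + 5 + 0 + 4 + 2 + 3 + 6 = 47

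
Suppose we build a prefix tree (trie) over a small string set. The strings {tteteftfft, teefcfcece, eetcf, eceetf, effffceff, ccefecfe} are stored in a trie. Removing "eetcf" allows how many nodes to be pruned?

4

A node on "eetcf"'s path can go only if nothing else ends at it or branches off below it.
The suffix "etcf" (4 nodes) is used only by "eetcf"; the node for "e" still has the child "c", so pruning stops there.
Nodes removed: 4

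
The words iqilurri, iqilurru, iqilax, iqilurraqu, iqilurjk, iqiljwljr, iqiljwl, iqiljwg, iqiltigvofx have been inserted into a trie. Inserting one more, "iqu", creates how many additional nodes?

1

The longest prefix of "iqu" already in the trie is "iq" (length 2).
So 3 − 2 = 1 new nodes.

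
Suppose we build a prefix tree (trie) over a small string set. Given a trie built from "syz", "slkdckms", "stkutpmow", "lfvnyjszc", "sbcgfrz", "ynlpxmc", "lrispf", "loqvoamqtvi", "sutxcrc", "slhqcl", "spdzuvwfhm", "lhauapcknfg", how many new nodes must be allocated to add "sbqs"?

2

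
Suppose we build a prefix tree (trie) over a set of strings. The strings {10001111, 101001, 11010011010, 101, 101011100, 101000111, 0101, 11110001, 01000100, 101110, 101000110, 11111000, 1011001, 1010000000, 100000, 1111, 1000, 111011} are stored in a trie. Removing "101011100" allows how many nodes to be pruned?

A node on "101011100"'s path can go only if nothing else ends at it or branches off below it.
The suffix "11100" (5 nodes) is used only by "101011100"; the node for "1010" still has the child "0", so pruning stops there.
Nodes removed: 5

5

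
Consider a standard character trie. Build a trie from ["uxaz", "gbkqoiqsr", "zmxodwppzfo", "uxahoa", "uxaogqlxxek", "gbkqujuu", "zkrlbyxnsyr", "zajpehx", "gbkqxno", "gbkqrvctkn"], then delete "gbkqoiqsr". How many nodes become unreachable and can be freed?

5

After clearing the end-marker at "gbkqoiqsr", prune upward until reaching a node still needed by another word.
The suffix "oiqsr" (5 nodes) is used only by "gbkqoiqsr"; the node for "gbkq" still has the child "u", so pruning stops there.
Nodes removed: 5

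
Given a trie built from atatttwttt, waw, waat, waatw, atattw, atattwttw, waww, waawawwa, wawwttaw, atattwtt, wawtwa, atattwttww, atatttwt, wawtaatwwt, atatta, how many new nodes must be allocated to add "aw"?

The longest prefix of "aw" already in the trie is "a" (length 1).
So 2 − 1 = 1 new nodes.

1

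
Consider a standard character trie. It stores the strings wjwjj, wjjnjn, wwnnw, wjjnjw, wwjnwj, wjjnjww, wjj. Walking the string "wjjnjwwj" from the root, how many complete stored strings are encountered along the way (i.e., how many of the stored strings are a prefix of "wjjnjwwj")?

3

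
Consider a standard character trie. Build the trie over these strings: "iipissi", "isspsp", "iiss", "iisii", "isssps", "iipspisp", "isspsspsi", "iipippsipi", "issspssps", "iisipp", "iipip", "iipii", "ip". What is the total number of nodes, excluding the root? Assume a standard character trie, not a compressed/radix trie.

Trace insertions, counting only characters that open a new branch:
  "iipissi" → 7 new (i, i, p, i, s, s, i)
  "isspsp" → prefix "i" already present; 5 new (s, s, p, s, p)
  "iiss" → prefix "ii" already present; 2 new (s, s)
  "iisii" → prefix "iis" already present; 2 new (i, i)
  "isssps" → prefix "iss" already present; 3 new (s, p, s)
  "iipspisp" → prefix "iip" already present; 5 new (s, p, i, s, p)
  "isspsspsi" → prefix "issps" already present; 4 new (s, p, s, i)
  "iipippsipi" → prefix "iipi" already present; 6 new (p, p, s, i, p, i)
  "issspssps" → prefix "isssps" already present; 3 new (s, p, s)
  "iisipp" → prefix "iisi" already present; 2 new (p, p)
  "iipip" → prefix "iipip" already present; 0 new (none)
  "iipii" → prefix "iipi" already present; 1 new (i)
  "ip" → prefix "i" already present; 1 new (p)
Total nodes = 7 + 5 + 2 + 2 + 3 + 5 + 4 + 6 + 3 + 2 + 0 + 1 + 1 = 41

41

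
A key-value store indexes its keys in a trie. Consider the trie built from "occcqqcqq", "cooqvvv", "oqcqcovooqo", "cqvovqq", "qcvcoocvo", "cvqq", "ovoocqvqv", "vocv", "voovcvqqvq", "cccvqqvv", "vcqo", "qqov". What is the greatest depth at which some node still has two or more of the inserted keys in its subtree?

2

Equivalently: take the maximum, over all pairs, of their longest common prefix length.
e.g. "vocv" and "voovcvqqvq" share the prefix "vo" of length 2; no pair shares a longer one.
Longest shared-prefix length: 2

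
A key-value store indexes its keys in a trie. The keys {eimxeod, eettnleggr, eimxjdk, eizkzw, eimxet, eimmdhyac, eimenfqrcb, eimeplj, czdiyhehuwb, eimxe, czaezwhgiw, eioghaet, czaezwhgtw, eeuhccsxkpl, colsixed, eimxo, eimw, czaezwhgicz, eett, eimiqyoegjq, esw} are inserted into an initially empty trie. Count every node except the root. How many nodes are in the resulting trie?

97

Insert word by word; a character creates a node only if that edge doesn't already exist:
  "eimxeod" → 7 new (e, i, m, x, e, o, d)
  "eettnleggr" → prefix "e" already present; 9 new (e, t, t, n, l, e, g, g, r)
  "eimxjdk" → prefix "eimx" already present; 3 new (j, d, k)
  "eizkzw" → prefix "ei" already present; 4 new (z, k, z, w)
  "eimxet" → prefix "eimxe" already present; 1 new (t)
  "eimmdhyac" → prefix "eim" already present; 6 new (m, d, h, y, a, c)
  "eimenfqrcb" → prefix "eim" already present; 7 new (e, n, f, q, r, c, b)
  "eimeplj" → prefix "eime" already present; 3 new (p, l, j)
  "czdiyhehuwb" → 11 new (c, z, d, i, y, h, e, h, u, w, b)
  "eimxe" → prefix "eimxe" already present; 0 new (none)
  "czaezwhgiw" → prefix "cz" already present; 8 new (a, e, z, w, h, g, i, w)
  "eioghaet" → prefix "ei" already present; 6 new (o, g, h, a, e, t)
  "czaezwhgtw" → prefix "czaezwhg" already present; 2 new (t, w)
  "eeuhccsxkpl" → prefix "ee" already present; 9 new (u, h, c, c, s, x, k, p, l)
  "colsixed" → prefix "c" already present; 7 new (o, l, s, i, x, e, d)
  "eimxo" → prefix "eimx" already present; 1 new (o)
  "eimw" → prefix "eim" already present; 1 new (w)
  "czaezwhgicz" → prefix "czaezwhgi" already present; 2 new (c, z)
  "eett" → prefix "eett" already present; 0 new (none)
  "eimiqyoegjq" → prefix "eim" already present; 8 new (i, q, y, o, e, g, j, q)
  "esw" → prefix "e" already present; 2 new (s, w)
Total nodes = 7 + 9 + 3 + 4 + 1 + 6 + 7 + 3 + 11 + 0 + 8 + 6 + 2 + 9 + 7 + 1 + 1 + 2 + 0 + 8 + 2 = 97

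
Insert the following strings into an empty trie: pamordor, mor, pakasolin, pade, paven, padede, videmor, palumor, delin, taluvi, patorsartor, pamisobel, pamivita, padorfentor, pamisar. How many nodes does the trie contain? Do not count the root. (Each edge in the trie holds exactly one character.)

77

For each word, the new-node count is its length minus the longest prefix already in the trie:
  "pamordor" → 8 new (p, a, m, o, r, d, o, r)
  "mor" → 3 new (m, o, r)
  "pakasolin" → prefix "pa" already present; 7 new (k, a, s, o, l, i, n)
  "pade" → prefix "pa" already present; 2 new (d, e)
  "paven" → prefix "pa" already present; 3 new (v, e, n)
  "padede" → prefix "pade" already present; 2 new (d, e)
  "videmor" → 7 new (v, i, d, e, m, o, r)
  "palumor" → prefix "pa" already present; 5 new (l, u, m, o, r)
  "delin" → 5 new (d, e, l, i, n)
  "taluvi" → 6 new (t, a, l, u, v, i)
  "patorsartor" → prefix "pa" already present; 9 new (t, o, r, s, a, r, t, o, r)
  "pamisobel" → prefix "pam" already present; 6 new (i, s, o, b, e, l)
  "pamivita" → prefix "pami" already present; 4 new (v, i, t, a)
  "padorfentor" → prefix "pad" already present; 8 new (o, r, f, e, n, t, o, r)
  "pamisar" → prefix "pamis" already present; 2 new (a, r)
Total nodes = 8 + 3 + 7 + 2 + 3 + 2 + 7 + 5 + 5 + 6 + 9 + 6 + 4 + 8 + 2 = 77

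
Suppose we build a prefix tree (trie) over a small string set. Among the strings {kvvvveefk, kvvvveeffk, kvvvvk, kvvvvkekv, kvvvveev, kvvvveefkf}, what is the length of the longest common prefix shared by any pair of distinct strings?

9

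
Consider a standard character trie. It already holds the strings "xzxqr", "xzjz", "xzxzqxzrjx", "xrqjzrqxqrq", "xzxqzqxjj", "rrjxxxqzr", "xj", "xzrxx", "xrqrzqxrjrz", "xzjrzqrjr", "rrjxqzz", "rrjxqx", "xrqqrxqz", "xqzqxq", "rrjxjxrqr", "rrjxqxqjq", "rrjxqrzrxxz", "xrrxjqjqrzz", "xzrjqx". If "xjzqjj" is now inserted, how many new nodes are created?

4

The longest prefix of "xjzqjj" already in the trie is "xj" (length 2).
So 6 − 2 = 4 new nodes.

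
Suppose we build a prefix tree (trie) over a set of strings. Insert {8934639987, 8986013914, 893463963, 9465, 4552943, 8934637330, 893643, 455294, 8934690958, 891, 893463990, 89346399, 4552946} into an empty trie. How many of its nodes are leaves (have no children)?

A leaf is a node with no children — equivalently, the end of a word that is not a proper prefix of any other stored word.
Those words: "4552943", "4552946", "891", "8934637330", "893463963", "893463990", "8934639987", "8934690958", "893643", "8986013914", "9465"
Leaf count: 11

11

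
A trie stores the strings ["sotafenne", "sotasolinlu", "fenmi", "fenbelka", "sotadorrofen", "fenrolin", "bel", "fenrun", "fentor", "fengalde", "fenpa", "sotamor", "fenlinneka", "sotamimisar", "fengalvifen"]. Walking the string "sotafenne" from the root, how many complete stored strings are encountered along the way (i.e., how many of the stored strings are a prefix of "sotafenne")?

Check each prefix of "sotafenne" against the stored set — each match is an end-marker on the path.
Prefixes of the query that are stored words: "sotafenne"
Count: 1

1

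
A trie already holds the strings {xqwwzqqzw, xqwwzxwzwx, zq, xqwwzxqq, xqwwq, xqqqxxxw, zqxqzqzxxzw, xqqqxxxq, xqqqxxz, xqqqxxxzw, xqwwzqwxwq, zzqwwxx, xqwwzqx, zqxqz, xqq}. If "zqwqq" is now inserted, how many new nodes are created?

Walking "zqwqq" from the root, the first 2 characters ("zq") follow existing edges; "w" is the first miss.
Each of the 3 remaining characters creates one node.

3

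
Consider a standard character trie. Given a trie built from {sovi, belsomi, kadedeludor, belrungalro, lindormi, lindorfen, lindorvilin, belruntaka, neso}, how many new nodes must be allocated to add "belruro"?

Walking "belruro" from the root, the first 5 characters ("belru") follow existing edges; "r" is the first miss.
Each of the 2 remaining characters creates one node.

2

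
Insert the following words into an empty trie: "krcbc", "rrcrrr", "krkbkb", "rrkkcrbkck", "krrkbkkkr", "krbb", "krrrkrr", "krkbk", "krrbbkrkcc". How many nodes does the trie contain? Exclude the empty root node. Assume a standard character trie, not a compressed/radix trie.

43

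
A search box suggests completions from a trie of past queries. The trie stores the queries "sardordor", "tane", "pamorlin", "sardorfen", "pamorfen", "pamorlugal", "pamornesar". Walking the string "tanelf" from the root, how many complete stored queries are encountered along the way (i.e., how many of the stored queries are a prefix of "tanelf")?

1

Check each prefix of "tanelf" against the stored set — each match is an end-marker on the path.
Prefixes of the query that are stored words: "tane"
Count: 1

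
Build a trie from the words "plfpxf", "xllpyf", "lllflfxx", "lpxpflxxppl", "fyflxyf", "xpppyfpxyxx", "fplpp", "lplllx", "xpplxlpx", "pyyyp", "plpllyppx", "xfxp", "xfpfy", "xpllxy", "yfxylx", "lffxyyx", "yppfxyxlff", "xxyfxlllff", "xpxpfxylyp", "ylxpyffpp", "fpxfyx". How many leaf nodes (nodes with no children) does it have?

21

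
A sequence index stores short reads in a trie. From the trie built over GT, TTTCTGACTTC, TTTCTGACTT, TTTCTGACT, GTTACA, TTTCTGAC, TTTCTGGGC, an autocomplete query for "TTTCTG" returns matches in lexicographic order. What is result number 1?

TTTCTGAC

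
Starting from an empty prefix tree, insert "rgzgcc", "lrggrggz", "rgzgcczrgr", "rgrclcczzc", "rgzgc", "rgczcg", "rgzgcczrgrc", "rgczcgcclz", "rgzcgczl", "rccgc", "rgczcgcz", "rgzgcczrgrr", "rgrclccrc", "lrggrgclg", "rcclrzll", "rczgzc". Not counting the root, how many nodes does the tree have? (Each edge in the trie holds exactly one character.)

Trace insertions, counting only characters that open a new branch:
  "rgzgcc" → 6 new (r, g, z, g, c, c)
  "lrggrggz" → 8 new (l, r, g, g, r, g, g, z)
  "rgzgcczrgr" → prefix "rgzgcc" already present; 4 new (z, r, g, r)
  "rgrclcczzc" → prefix "rg" already present; 8 new (r, c, l, c, c, z, z, c)
  "rgzgc" → prefix "rgzgc" already present; 0 new (none)
  "rgczcg" → prefix "rg" already present; 4 new (c, z, c, g)
  "rgzgcczrgrc" → prefix "rgzgcczrgr" already present; 1 new (c)
  "rgczcgcclz" → prefix "rgczcg" already present; 4 new (c, c, l, z)
  "rgzcgczl" → prefix "rgz" already present; 5 new (c, g, c, z, l)
  "rccgc" → prefix "r" already present; 4 new (c, c, g, c)
  "rgczcgcz" → prefix "rgczcgc" already present; 1 new (z)
  "rgzgcczrgrr" → prefix "rgzgcczrgr" already present; 1 new (r)
  "rgrclccrc" → prefix "rgrclcc" already present; 2 new (r, c)
  "lrggrgclg" → prefix "lrggrg" already present; 3 new (c, l, g)
  "rcclrzll" → prefix "rcc" already present; 5 new (l, r, z, l, l)
  "rczgzc" → prefix "rc" already present; 4 new (z, g, z, c)
Total nodes = 6 + 8 + 4 + 8 + 0 + 4 + 1 + 4 + 5 + 4 + 1 + 1 + 2 + 3 + 5 + 4 = 60

60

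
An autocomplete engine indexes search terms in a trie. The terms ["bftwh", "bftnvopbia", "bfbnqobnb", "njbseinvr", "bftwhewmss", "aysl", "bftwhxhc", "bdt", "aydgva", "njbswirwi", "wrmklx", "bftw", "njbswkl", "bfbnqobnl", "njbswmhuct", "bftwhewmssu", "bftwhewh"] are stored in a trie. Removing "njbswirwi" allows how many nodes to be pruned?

4

Walk "njbswirwi" from the leaf back toward the root, removing each node that no remaining word uses.
The suffix "irwi" (4 nodes) is used only by "njbswirwi"; the node for "njbsw" still has the child "k", so pruning stops there.
Nodes removed: 4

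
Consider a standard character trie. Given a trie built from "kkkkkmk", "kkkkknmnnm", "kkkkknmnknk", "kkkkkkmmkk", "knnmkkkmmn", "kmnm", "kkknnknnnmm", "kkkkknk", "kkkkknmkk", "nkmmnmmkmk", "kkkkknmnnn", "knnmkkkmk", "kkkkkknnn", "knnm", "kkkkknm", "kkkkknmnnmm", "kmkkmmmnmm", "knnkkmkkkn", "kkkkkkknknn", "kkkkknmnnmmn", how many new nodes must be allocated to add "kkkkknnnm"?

The longest prefix of "kkkkknnnm" already in the trie is "kkkkkn" (length 6).
So 9 − 6 = 3 new nodes.

3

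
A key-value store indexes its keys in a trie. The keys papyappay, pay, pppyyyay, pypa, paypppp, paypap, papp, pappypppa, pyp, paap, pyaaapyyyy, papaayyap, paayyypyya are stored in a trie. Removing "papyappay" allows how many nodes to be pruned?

6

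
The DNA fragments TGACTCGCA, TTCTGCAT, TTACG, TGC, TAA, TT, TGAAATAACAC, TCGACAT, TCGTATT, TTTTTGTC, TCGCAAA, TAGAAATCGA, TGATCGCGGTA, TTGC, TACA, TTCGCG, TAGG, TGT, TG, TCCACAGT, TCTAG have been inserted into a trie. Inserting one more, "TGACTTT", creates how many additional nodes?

2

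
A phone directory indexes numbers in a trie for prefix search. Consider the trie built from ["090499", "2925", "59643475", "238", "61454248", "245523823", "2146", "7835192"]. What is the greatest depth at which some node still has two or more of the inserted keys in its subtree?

Look for the deepest trie node that still has at least two words in its subtree.
e.g. "2146" and "238" share the prefix "2" of length 1; no pair shares a longer one.
Longest shared-prefix length: 1

1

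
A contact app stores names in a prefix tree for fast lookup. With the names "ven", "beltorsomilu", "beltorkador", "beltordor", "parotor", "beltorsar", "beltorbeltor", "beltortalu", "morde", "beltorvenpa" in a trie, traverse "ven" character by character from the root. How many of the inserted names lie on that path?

1

Walk "ven" from the root; an end-of-word marker is hit whenever a stored word is a prefix of "ven".
Prefixes of the query that are stored words: "ven"
Count: 1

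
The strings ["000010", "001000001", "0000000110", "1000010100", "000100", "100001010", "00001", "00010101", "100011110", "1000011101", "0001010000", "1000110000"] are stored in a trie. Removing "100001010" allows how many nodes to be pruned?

0

Walk "100001010" from the leaf back toward the root, removing each node that no remaining word uses.
Every node on "100001010" is still needed (e.g. by "1000010100"), so nothing is freed.
Nodes removed: 0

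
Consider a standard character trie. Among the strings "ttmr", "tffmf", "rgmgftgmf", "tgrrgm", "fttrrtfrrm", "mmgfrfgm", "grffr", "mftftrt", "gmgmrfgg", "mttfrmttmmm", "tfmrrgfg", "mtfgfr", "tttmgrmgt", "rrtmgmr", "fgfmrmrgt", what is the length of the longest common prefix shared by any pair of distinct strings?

2

Look for the deepest trie node that still has at least two words in its subtree.
e.g. "mtfgfr" and "mttfrmttmmm" share the prefix "mt" of length 2; no pair shares a longer one.
Longest shared-prefix length: 2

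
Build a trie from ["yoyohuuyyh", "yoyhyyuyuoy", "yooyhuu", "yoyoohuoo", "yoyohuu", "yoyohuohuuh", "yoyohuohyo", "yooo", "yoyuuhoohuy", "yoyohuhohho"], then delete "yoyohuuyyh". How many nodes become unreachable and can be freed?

3

A node on "yoyohuuyyh"'s path can go only if nothing else ends at it or branches off below it.
The suffix "yyh" (3 nodes) is used only by "yoyohuuyyh"; "yoyohuu" is itself a stored word, so pruning stops there.
Nodes removed: 3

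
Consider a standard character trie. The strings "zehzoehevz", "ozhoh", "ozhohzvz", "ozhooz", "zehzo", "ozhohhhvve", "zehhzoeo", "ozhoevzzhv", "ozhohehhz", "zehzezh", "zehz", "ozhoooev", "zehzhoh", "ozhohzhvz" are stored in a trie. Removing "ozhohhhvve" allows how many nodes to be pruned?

5

A node on "ozhohhhvve"'s path can go only if nothing else ends at it or branches off below it.
The suffix "hhvve" (5 nodes) is used only by "ozhohhhvve"; the node for "ozhoh" still has the child "z", so pruning stops there.
Nodes removed: 5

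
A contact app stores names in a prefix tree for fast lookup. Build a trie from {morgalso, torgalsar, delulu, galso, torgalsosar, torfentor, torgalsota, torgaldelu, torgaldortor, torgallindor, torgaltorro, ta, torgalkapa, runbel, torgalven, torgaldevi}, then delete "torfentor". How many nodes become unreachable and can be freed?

A node on "torfentor"'s path can go only if nothing else ends at it or branches off below it.
The suffix "fentor" (6 nodes) is used only by "torfentor"; the node for "tor" still has the child "g", so pruning stops there.
Nodes removed: 6

6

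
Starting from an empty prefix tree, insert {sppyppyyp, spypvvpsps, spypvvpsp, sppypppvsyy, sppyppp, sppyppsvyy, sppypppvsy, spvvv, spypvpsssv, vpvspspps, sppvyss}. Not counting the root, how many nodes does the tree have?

47

Insert word by word; a character creates a node only if that edge doesn't already exist:
  "sppyppyyp" → 9 new (s, p, p, y, p, p, y, y, p)
  "spypvvpsps" → prefix "sp" already present; 8 new (y, p, v, v, p, s, p, s)
  "spypvvpsp" → prefix "spypvvpsp" already present; 0 new (none)
  "sppypppvsyy" → prefix "sppypp" already present; 5 new (p, v, s, y, y)
  "sppyppp" → prefix "sppyppp" already present; 0 new (none)
  "sppyppsvyy" → prefix "sppypp" already present; 4 new (s, v, y, y)
  "sppypppvsy" → prefix "sppypppvsy" already present; 0 new (none)
  "spvvv" → prefix "sp" already present; 3 new (v, v, v)
  "spypvpsssv" → prefix "spypv" already present; 5 new (p, s, s, s, v)
  "vpvspspps" → 9 new (v, p, v, s, p, s, p, p, s)
  "sppvyss" → prefix "spp" already present; 4 new (v, y, s, s)
Total nodes = 9 + 8 + 0 + 5 + 0 + 4 + 0 + 3 + 5 + 9 + 4 = 47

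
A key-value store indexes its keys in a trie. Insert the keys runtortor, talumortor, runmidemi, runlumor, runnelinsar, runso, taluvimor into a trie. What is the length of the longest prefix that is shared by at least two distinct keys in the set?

Equivalently: take the maximum, over all pairs, of their longest common prefix length.
"talumortor" and "taluvimor" agree on "talu" (4 characters) before diverging; nothing deeper is shared.
Longest shared-prefix length: 4

4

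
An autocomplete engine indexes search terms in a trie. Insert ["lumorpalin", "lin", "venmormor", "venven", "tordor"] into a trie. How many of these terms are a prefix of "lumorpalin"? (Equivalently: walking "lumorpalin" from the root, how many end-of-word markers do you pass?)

Check each prefix of "lumorpalin" against the stored set — each match is an end-marker on the path.
Prefixes of the query that are stored words: "lumorpalin"
Count: 1

1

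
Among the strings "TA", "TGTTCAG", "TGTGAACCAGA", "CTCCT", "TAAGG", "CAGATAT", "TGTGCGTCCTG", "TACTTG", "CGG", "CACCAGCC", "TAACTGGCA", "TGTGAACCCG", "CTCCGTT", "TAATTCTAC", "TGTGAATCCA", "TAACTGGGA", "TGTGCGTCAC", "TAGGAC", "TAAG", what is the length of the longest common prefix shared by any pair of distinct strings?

8

Look for the deepest trie node that still has at least two words in its subtree.
"TGTGAACCAGA" and "TGTGAACCCG" agree on "TGTGAACC" (8 characters) before diverging; nothing deeper is shared.
Longest shared-prefix length: 8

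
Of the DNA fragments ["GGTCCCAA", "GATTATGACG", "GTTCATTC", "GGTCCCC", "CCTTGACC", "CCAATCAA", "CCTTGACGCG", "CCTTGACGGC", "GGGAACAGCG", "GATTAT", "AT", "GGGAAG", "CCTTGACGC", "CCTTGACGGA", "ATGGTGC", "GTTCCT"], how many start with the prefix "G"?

Traverse to the node for "G", then collect every word in that subtree.
Words under "G": GATTAT, GATTATGACG, GGGAACAGCG, GGGAAG, GGTCCCAA, GGTCCCC, GTTCATTC, GTTCCT
Count: 8

8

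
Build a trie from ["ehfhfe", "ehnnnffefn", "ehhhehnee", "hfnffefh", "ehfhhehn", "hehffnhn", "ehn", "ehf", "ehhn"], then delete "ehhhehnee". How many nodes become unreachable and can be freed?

6

After clearing the end-marker at "ehhhehnee", prune upward until reaching a node still needed by another word.
The suffix "hehnee" (6 nodes) is used only by "ehhhehnee"; the node for "ehh" still has the child "n", so pruning stops there.
Nodes removed: 6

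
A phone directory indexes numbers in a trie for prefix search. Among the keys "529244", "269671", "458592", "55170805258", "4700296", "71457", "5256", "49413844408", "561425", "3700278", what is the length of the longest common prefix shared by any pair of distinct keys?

2

Look for the deepest trie node that still has at least two words in its subtree.
"5256" and "529244" agree on "52" (2 characters) before diverging; nothing deeper is shared.
Longest shared-prefix length: 2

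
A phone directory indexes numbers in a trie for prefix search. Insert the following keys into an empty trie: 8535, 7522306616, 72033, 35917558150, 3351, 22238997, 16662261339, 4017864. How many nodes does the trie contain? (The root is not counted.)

58

Trace insertions, counting only characters that open a new branch:
  "8535" → 4 new (8, 5, 3, 5)
  "7522306616" → 10 new (7, 5, 2, 2, 3, 0, 6, 6, 1, 6)
  "72033" → prefix "7" already present; 4 new (2, 0, 3, 3)
  "35917558150" → 11 new (3, 5, 9, 1, 7, 5, 5, 8, 1, 5, 0)
  "3351" → prefix "3" already present; 3 new (3, 5, 1)
  "22238997" → 8 new (2, 2, 2, 3, 8, 9, 9, 7)
  "16662261339" → 11 new (1, 6, 6, 6, 2, 2, 6, 1, 3, 3, 9)
  "4017864" → 7 new (4, 0, 1, 7, 8, 6, 4)
Total nodes = 4 + 10 + 4 + 11 + 3 + 8 + 11 + 7 = 58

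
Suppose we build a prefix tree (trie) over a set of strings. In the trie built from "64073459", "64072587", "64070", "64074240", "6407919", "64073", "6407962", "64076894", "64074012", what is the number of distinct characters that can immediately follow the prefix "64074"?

Follow the path "64074" to its node, then look at its outgoing edges.
Characters that immediately follow "64074" among the stored strings: {0, 2}.
That node has 2 child edges.

2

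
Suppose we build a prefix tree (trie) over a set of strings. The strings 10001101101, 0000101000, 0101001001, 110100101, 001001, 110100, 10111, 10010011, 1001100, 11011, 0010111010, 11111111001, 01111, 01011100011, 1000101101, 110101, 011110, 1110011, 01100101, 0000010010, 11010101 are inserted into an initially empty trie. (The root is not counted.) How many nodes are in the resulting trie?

103

Trace insertions, counting only characters that open a new branch:
  "10001101101" → 11 new (1, 0, 0, 0, 1, 1, 0, 1, 1, 0, 1)
  "0000101000" → 10 new (0, 0, 0, 0, 1, 0, 1, 0, 0, 0)
  "0101001001" → prefix "0" already present; 9 new (1, 0, 1, 0, 0, 1, 0, 0, 1)
  "110100101" → prefix "1" already present; 8 new (1, 0, 1, 0, 0, 1, 0, 1)
  "001001" → prefix "00" already present; 4 new (1, 0, 0, 1)
  "110100" → prefix "110100" already present; 0 new (none)
  "10111" → prefix "10" already present; 3 new (1, 1, 1)
  "10010011" → prefix "100" already present; 5 new (1, 0, 0, 1, 1)
  "1001100" → prefix "1001" already present; 3 new (1, 0, 0)
  "11011" → prefix "1101" already present; 1 new (1)
  "0010111010" → prefix "0010" already present; 6 new (1, 1, 1, 0, 1, 0)
  "11111111001" → prefix "11" already present; 9 new (1, 1, 1, 1, 1, 1, 0, 0, 1)
  "01111" → prefix "01" already present; 3 new (1, 1, 1)
  "01011100011" → prefix "0101" already present; 7 new (1, 1, 0, 0, 0, 1, 1)
  "1000101101" → prefix "10001" already present; 5 new (0, 1, 1, 0, 1)
  "110101" → prefix "11010" already present; 1 new (1)
  "011110" → prefix "01111" already present; 1 new (0)
  "1110011" → prefix "111" already present; 4 new (0, 0, 1, 1)
  "01100101" → prefix "011" already present; 5 new (0, 0, 1, 0, 1)
  "0000010010" → prefix "0000" already present; 6 new (0, 1, 0, 0, 1, 0)
  "11010101" → prefix "110101" already present; 2 new (0, 1)
Total nodes = 11 + 10 + 9 + 8 + 4 + 0 + 3 + 5 + 3 + 1 + 6 + 9 + 3 + 7 + 5 + 1 + 1 + 4 + 5 + 6 + 2 = 103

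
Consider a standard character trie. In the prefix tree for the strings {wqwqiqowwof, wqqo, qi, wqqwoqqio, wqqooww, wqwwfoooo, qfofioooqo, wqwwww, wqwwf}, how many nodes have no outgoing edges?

A leaf is a node with no children — equivalently, the end of a word that is not a proper prefix of any other stored word.
Those words: "qfofioooqo", "qi", "wqqooww", "wqqwoqqio", "wqwqiqowwof", "wqwwfoooo", "wqwwww"
Leaf count: 7

7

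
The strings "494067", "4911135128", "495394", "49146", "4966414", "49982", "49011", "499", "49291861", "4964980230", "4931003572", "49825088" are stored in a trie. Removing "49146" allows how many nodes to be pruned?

Walk "49146" from the leaf back toward the root, removing each node that no remaining word uses.
The suffix "46" (2 nodes) is used only by "49146"; the node for "491" still has the child "1", so pruning stops there.
Nodes removed: 2

2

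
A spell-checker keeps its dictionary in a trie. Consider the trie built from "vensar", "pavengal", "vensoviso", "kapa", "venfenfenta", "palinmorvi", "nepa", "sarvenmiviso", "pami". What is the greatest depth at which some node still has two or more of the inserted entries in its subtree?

The deepest shared node is where two words last agree before diverging.
"vensar" and "vensoviso" agree on "vens" (4 characters) before diverging; nothing deeper is shared.
Longest shared-prefix length: 4

4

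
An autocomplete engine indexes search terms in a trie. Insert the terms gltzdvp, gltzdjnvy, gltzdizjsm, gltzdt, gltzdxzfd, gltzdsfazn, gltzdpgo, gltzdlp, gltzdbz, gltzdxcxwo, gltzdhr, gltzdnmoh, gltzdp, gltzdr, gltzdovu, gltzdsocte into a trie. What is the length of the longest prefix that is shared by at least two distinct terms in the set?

Equivalently: take the maximum, over all pairs, of their longest common prefix length.
e.g. "gltzdp" and "gltzdpgo" share the prefix "gltzdp" of length 6; no pair shares a longer one.
Longest shared-prefix length: 6

6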